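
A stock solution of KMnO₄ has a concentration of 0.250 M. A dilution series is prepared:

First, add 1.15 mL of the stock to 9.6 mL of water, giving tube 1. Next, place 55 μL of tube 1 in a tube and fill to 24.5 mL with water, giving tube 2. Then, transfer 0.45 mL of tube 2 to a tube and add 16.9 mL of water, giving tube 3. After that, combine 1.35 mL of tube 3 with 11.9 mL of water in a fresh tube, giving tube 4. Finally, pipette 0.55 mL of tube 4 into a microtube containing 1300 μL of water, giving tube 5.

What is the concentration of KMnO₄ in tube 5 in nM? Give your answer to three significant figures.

47.2 nM

Step 1: 1.15 mL + 9.6 mL = 10.75 mL total → factor 10.75/1.15 = 9.3478
Step 2: 55 μL brought to 24.5 mL → factor 24500/55 = 445.45
Step 3: 0.45 mL + 16.9 mL = 17.35 mL total → factor 17.35/0.45 = 38.556
Step 4: 1.35 mL + 11.9 mL = 13.25 mL total → factor 13.25/1.35 = 9.8148
Step 5: 0.55 mL + 1300 μL = 1.85 mL total → factor 1.85/0.55 = 3.3636
Overall dilution factor = 9.3478 × 445.45 × 38.556 × 9.8148 × 3.3636 = 5.3002 × 10^6
Final = 0.250 M / 5.3002 × 10^6 = 4.717 × 10^-8 M = 47.2 nM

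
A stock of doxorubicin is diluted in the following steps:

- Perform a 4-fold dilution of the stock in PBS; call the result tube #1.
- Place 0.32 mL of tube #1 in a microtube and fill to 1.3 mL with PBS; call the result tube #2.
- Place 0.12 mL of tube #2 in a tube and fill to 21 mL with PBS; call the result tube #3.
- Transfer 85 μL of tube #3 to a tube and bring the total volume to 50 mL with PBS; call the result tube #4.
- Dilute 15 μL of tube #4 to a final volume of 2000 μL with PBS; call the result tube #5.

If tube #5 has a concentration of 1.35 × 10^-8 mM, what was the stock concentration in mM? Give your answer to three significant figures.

3.01 mM

Step 1: 4-fold → factor 4
Step 2: 0.32 mL brought to 1.3 mL → factor 1.3/0.32 = 4.0625
Step 3: 0.12 mL brought to 21 mL → factor 21/0.12 = 175
Step 4: 85 μL brought to 50 mL → factor 50000/85 = 588.24
Step 5: 15 μL brought to 2000 μL → factor 2000/15 = 133.33
Overall dilution factor = 4 × 4.0625 × 175 × 588.24 × 133.33 = 2.2304 × 10^8
Stock = 1.35 × 10^-8 mM × 2.2304 × 10^8 = 3.01 mM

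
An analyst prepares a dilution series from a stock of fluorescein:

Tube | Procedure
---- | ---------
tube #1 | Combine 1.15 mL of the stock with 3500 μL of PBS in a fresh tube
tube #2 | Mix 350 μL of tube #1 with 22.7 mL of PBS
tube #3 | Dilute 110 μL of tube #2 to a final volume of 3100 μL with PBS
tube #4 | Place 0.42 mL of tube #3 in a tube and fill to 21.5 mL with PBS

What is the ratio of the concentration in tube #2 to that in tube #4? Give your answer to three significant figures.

Step 1: 1.15 mL + 3500 μL = 4.65 mL total → factor 4.65/1.15 = 4.0435
Step 2: 350 μL + 22.7 mL = 23050 μL total → factor 23050/350 = 65.857
Step 3: 110 μL brought to 3100 μL → factor 3100/110 = 28.182
Step 4: 0.42 mL brought to 21.5 mL → factor 21.5/0.42 = 51.19
Dilution factor to tube #2 = 266.29; to tube #4 = 3.8416 × 10^5
[tube #2]/[tube #4] = (factor to tube #4)/(factor to tube #2) = 3.8416 × 10^5/266.29 = 1.44 × 10^3

1.44 × 10^3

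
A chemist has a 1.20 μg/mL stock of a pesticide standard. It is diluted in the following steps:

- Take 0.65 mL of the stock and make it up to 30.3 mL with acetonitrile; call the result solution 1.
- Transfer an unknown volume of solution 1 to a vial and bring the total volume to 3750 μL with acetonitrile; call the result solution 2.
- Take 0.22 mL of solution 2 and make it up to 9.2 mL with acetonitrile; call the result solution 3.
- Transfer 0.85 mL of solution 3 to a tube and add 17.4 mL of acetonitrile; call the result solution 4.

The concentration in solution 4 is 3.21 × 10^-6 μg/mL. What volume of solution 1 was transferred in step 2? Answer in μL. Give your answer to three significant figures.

420 μL

Step 1: 0.65 mL brought to 30.3 mL → factor 30.3/0.65 = 46.615
Step 2: v brought to 3750 μL → factor = 3750 μL/v
Step 3: 0.22 mL brought to 9.2 mL → factor 9.2/0.22 = 41.818
Step 4: 0.85 mL + 17.4 mL = 18.25 mL total → factor 18.25/0.85 = 21.471
Product of known-step factors = 41854
Overall factor = 1.20 μg/mL / (3.21 × 10^-6 μg/mL) = 3.7383 × 10^5
Step-2 factor = 3.7383 × 10^5 / 41854 = 8.9318
v = 3750 μL / 8.9318 = 420 μL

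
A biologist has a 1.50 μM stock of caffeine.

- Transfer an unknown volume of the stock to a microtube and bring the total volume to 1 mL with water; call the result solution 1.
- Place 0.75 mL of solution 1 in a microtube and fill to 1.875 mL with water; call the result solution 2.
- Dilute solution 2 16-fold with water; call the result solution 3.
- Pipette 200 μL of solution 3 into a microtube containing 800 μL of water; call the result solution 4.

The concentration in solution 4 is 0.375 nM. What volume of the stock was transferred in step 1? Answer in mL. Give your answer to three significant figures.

0.0500 mL

Step 1: v brought to 1 mL → factor = 1 mL/v
Step 2: 0.75 mL brought to 1.875 mL → factor 1.875/0.75 = 2.5
Step 3: 16-fold → factor 16
Step 4: 200 μL + 800 μL = 1000 μL total → factor 1000/200 = 5
Product of known-step factors = 200
Overall factor = 1.50 μM / (0.375 nM) = 4000
Step-1 factor = 4000 / 200 = 20
v = 1 mL / 20 = 0.0500 mL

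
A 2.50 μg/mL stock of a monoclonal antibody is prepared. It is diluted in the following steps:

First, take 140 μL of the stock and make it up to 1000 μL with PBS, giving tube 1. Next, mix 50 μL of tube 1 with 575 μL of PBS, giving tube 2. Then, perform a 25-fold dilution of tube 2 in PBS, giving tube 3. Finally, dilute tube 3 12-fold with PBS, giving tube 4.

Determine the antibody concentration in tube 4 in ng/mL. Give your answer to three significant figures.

Step 1: 140 μL brought to 1000 μL → factor 1000/140 = 7.1429
Step 2: 50 μL + 575 μL = 625 μL total → factor 625/50 = 12.5
Step 3: 25-fold → factor 25
Step 4: 12-fold → factor 12
Overall dilution factor = 7.1429 × 12.5 × 25 × 12 = 26786
Final = 2.50 μg/mL / 26786 = 9.333 × 10^-5 μg/mL = 0.0933 ng/mL

0.0933 ng/mL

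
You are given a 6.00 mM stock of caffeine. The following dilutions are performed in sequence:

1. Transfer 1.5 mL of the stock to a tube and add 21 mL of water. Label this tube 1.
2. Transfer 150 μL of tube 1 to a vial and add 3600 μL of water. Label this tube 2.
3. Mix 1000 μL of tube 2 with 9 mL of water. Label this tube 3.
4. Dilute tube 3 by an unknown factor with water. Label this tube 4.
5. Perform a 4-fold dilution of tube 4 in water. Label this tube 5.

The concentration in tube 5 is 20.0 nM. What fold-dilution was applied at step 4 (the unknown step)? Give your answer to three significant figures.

Step 1: 1.5 mL + 21 mL = 22.5 mL total → factor 22.5/1.5 = 15
Step 2: 150 μL + 3600 μL = 3750 μL total → factor 3750/150 = 25
Step 3: 1000 μL + 9 mL = 10000 μL total → factor 10000/1000 = 10
Step 4: unknown factor x
Step 5: 4-fold → factor 4
Product of known-step factors = 15000
Overall factor = 6.00 mM / (20.0 nM) = 3 × 10^5
x = 3 × 10^5 / 15000 = 20.0

20.0-fold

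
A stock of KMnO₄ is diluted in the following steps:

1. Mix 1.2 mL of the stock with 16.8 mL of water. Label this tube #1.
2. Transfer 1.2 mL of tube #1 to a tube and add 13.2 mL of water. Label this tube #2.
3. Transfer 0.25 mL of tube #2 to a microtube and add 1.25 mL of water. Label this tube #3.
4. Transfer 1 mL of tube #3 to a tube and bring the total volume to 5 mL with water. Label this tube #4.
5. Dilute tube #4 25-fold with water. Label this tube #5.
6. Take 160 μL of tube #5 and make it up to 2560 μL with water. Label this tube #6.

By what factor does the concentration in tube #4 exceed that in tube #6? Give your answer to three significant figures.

Step 1: 1.2 mL + 16.8 mL = 18 mL total → factor 18/1.2 = 15
Step 2: 1.2 mL + 13.2 mL = 14.4 mL total → factor 14.4/1.2 = 12
Step 3: 0.25 mL + 1.25 mL = 1.5 mL total → factor 1.5/0.25 = 6
Step 4: 1 mL brought to 5 mL → factor 5/1 = 5
Step 5: 25-fold → factor 25
Step 6: 160 μL brought to 2560 μL → factor 2560/160 = 16
Dilution factor to tube #4 = 5400; to tube #6 = 2.16 × 10^6
[tube #4]/[tube #6] = (factor to tube #6)/(factor to tube #4) = 2.16 × 10^6/5400 = 400

400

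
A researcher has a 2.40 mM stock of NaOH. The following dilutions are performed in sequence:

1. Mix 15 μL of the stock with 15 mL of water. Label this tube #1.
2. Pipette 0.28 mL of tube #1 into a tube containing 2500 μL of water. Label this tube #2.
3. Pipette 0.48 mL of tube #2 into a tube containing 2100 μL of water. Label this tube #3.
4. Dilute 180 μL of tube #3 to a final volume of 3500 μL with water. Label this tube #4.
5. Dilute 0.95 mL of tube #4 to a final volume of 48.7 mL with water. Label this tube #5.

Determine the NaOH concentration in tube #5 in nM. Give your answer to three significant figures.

Step 1: 15 μL + 15 mL = 15015 μL total → factor 15015/15 = 1001
Step 2: 0.28 mL + 2500 μL = 2.78 mL total → factor 2.78/0.28 = 9.9286
Step 3: 0.48 mL + 2100 μL = 2.58 mL total → factor 2.58/0.48 = 5.375
Step 4: 180 μL brought to 3500 μL → factor 3500/180 = 19.444
Step 5: 0.95 mL brought to 48.7 mL → factor 48.7/0.95 = 51.263
Overall dilution factor = 1001 × 9.9286 × 5.375 × 19.444 × 51.263 = 5.3248 × 10^7
Final = 2.40 mM / 5.3248 × 10^7 = 4.507 × 10^-8 mM = 0.0451 nM

0.0451 nM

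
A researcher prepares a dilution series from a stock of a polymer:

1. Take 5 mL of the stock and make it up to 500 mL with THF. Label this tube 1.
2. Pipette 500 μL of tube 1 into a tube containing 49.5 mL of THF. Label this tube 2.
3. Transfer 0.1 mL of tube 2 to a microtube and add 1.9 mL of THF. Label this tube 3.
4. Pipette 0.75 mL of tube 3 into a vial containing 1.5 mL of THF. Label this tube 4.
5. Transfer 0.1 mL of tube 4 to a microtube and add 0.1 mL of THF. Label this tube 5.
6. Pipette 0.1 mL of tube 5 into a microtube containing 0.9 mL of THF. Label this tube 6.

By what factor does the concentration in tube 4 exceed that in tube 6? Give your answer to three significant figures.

20.0

Step 1: 5 mL brought to 500 mL → factor 500/5 = 100
Step 2: 500 μL + 49.5 mL = 50000 μL total → factor 50000/500 = 100
Step 3: 0.1 mL + 1.9 mL = 2 mL total → factor 2/0.1 = 20
Step 4: 0.75 mL + 1.5 mL = 2.25 mL total → factor 2.25/0.75 = 3
Step 5: 0.1 mL + 0.1 mL = 0.2 mL total → factor 0.2/0.1 = 2
Step 6: 0.1 mL + 0.9 mL = 1 mL total → factor 1/0.1 = 10
Dilution factor to tube 4 = 6 × 10^5; to tube 6 = 1.2 × 10^7
[tube 4]/[tube 6] = (factor to tube 6)/(factor to tube 4) = 1.2 × 10^7/6 × 10^5 = 20.0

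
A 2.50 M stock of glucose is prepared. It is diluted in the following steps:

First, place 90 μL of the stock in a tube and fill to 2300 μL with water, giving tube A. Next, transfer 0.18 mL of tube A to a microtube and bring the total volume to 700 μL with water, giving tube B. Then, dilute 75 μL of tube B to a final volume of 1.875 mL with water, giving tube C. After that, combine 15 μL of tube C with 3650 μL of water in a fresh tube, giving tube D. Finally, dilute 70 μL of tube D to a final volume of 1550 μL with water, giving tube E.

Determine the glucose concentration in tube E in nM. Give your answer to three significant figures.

186 nM

Step 1: 90 μL brought to 2300 μL → factor 2300/90 = 25.556
Step 2: 0.18 mL brought to 700 μL → factor 0.7/0.18 = 3.8889
Step 3: 75 μL brought to 1.875 mL → factor 1875/75 = 25
Step 4: 15 μL + 3650 μL = 3665 μL total → factor 3665/15 = 244.33
Step 5: 70 μL brought to 1550 μL → factor 1550/70 = 22.143
Overall dilution factor = 25.556 × 3.8889 × 25 × 244.33 × 22.143 = 1.3442 × 10^7
Final = 2.50 M / 1.3442 × 10^7 = 1.860 × 10^-7 M = 186 nM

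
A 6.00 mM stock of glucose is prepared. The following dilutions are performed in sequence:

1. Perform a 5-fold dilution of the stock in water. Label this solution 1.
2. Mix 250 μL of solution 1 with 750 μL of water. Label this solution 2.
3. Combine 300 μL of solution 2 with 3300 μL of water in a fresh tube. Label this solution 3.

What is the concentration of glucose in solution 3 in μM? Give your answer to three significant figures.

25.0 μM

Step 1: 5-fold → factor 5
Step 2: 250 μL + 750 μL = 1000 μL total → factor 1000/250 = 4
Step 3: 300 μL + 3300 μL = 3600 μL total → factor 3600/300 = 12
Overall dilution factor = 5 × 4 × 12 = 240
Final = 6.00 mM / 240 = 0.02500 mM = 25.0 μM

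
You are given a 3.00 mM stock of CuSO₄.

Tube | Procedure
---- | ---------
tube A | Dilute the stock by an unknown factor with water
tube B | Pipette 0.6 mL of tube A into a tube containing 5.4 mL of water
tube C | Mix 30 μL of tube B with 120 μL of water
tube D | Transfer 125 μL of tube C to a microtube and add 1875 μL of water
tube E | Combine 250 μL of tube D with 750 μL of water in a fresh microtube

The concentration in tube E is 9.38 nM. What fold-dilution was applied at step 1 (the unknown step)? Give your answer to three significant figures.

Step 1: unknown factor x
Step 2: 0.6 mL + 5.4 mL = 6 mL total → factor 6/0.6 = 10
Step 3: 30 μL + 120 μL = 150 μL total → factor 150/30 = 5
Step 4: 125 μL + 1875 μL = 2000 μL total → factor 2000/125 = 16
Step 5: 250 μL + 750 μL = 1000 μL total → factor 1000/250 = 4
Product of known-step factors = 3200
Overall factor = 3.00 mM / (9.38 nM) = 3.1983 × 10^5
x = 3.1983 × 10^5 / 3200 = 99.9

99.9-fold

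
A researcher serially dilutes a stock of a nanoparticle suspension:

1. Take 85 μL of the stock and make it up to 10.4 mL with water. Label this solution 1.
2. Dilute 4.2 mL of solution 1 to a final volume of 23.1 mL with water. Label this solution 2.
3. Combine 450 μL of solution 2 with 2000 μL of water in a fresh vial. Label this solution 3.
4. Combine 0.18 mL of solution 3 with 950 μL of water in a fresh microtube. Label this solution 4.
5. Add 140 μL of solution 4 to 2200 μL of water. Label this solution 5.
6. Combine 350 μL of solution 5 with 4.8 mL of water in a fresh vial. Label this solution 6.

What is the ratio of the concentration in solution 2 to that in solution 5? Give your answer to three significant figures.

571

Step 1: 85 μL brought to 10.4 mL → factor 10400/85 = 122.35
Step 2: 4.2 mL brought to 23.1 mL → factor 23.1/4.2 = 5.5
Step 3: 450 μL + 2000 μL = 2450 μL total → factor 2450/450 = 5.4444
Step 4: 0.18 mL + 950 μL = 1.13 mL total → factor 1.13/0.18 = 6.2778
Step 5: 140 μL + 2200 μL = 2340 μL total → factor 2340/140 = 16.714
Dilution factor to solution 2 = 672.94; to solution 5 = 3.8444 × 10^5
[solution 2]/[solution 5] = (factor to solution 5)/(factor to solution 2) = 3.8444 × 10^5/672.94 = 571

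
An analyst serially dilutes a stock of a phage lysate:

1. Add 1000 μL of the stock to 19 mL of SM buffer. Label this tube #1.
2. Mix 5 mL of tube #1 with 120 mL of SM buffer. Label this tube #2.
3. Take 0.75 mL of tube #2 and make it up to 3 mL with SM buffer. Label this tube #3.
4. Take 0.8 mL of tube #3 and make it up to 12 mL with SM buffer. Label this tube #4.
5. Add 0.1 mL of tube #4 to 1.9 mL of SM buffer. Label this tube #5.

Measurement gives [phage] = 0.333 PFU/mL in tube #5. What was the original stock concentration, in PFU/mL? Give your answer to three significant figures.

Step 1: 1000 μL + 19 mL = 20000 μL total → factor 20000/1000 = 20
Step 2: 5 mL + 120 mL = 125 mL total → factor 125/5 = 25
Step 3: 0.75 mL brought to 3 mL → factor 3/0.75 = 4
Step 4: 0.8 mL brought to 12 mL → factor 12/0.8 = 15
Step 5: 0.1 mL + 1.9 mL = 2 mL total → factor 2/0.1 = 20
Overall dilution factor = 20 × 25 × 4 × 15 × 20 = 6 × 10^5
Stock = 0.333 PFU/mL × 6 × 10^5 = 2.00 × 10^5 PFU/mL

2.00 × 10^5 PFU/mL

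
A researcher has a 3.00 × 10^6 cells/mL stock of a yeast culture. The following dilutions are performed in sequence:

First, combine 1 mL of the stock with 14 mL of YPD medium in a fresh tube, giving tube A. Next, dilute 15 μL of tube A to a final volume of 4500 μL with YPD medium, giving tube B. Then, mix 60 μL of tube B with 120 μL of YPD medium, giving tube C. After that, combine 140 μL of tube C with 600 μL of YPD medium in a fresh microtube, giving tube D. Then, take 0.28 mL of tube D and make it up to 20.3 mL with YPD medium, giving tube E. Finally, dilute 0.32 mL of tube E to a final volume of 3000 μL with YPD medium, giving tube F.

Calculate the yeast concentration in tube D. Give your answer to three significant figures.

42.0 cells/mL

Step 1: 1 mL + 14 mL = 15 mL total → factor 15/1 = 15
Step 2: 15 μL brought to 4500 μL → factor 4500/15 = 300
Step 3: 60 μL + 120 μL = 180 μL total → factor 180/60 = 3
Step 4: 140 μL + 600 μL = 740 μL total → factor 740/140 = 5.2857
Dilution factor through tube D = 15 × 300 × 3 × 5.2857 = 71357
[tube D] = 3.00 × 10^6 cells/mL / 71357 = 42.0 cells/mL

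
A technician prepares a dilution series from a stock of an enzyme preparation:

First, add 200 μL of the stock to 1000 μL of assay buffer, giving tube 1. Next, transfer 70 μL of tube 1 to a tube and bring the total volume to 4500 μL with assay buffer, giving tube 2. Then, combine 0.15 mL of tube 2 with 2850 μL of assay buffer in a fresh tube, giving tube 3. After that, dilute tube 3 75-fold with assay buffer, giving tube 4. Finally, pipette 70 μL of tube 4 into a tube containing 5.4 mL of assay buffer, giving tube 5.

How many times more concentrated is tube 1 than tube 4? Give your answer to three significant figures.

Step 1: 200 μL + 1000 μL = 1200 μL total → factor 1200/200 = 6
Step 2: 70 μL brought to 4500 μL → factor 4500/70 = 64.286
Step 3: 0.15 mL + 2850 μL = 3 mL total → factor 3/0.15 = 20
Step 4: 75-fold → factor 75
Dilution factor to tube 1 = 6; to tube 4 = 5.7857 × 10^5
[tube 1]/[tube 4] = (factor to tube 4)/(factor to tube 1) = 5.7857 × 10^5/6 = 9.64 × 10^4

9.64 × 10^4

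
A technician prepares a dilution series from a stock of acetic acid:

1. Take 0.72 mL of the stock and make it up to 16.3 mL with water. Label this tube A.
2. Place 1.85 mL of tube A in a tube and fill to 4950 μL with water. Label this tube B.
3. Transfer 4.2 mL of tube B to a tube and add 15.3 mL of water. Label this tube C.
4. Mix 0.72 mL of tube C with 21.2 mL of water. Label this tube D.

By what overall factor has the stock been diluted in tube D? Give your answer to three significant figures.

Step 1: 0.72 mL brought to 16.3 mL → factor 16.3/0.72 = 22.639
Step 2: 1.85 mL brought to 4950 μL → factor 4.95/1.85 = 2.6757
Step 3: 4.2 mL + 15.3 mL = 19.5 mL total → factor 19.5/4.2 = 4.6429
Step 4: 0.72 mL + 21.2 mL = 21.92 mL total → factor 21.92/0.72 = 30.444
Overall dilution factor = 22.639 × 2.6757 × 4.6429 × 30.444 = 8562.1

8.56 × 10^3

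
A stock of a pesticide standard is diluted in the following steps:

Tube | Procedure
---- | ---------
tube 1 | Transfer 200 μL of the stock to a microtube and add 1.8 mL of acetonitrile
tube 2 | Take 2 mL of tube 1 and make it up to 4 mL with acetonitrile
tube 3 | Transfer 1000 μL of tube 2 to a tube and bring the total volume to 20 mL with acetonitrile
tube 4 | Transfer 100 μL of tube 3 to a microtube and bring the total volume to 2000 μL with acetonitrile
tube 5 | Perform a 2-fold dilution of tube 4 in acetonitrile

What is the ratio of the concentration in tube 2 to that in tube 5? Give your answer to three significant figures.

Step 1: 200 μL + 1.8 mL = 2000 μL total → factor 2000/200 = 10
Step 2: 2 mL brought to 4 mL → factor 4/2 = 2
Step 3: 1000 μL brought to 20 mL → factor 20000/1000 = 20
Step 4: 100 μL brought to 2000 μL → factor 2000/100 = 20
Step 5: 2-fold → factor 2
Dilution factor to tube 2 = 20; to tube 5 = 16000
[tube 2]/[tube 5] = (factor to tube 5)/(factor to tube 2) = 16000/20 = 800

800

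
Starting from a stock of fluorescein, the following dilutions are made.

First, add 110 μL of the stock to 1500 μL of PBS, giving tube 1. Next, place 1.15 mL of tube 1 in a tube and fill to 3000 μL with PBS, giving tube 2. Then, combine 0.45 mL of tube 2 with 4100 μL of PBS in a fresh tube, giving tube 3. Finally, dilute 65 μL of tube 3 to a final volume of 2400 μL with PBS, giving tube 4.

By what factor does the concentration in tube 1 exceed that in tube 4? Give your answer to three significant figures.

974

Step 1: 110 μL + 1500 μL = 1610 μL total → factor 1610/110 = 14.636
Step 2: 1.15 mL brought to 3000 μL → factor 3/1.15 = 2.6087
Step 3: 0.45 mL + 4100 μL = 4.55 mL total → factor 4.55/0.45 = 10.111
Step 4: 65 μL brought to 2400 μL → factor 2400/65 = 36.923
Dilution factor to tube 1 = 14.636; to tube 4 = 14255
[tube 1]/[tube 4] = (factor to tube 4)/(factor to tube 1) = 14255/14.636 = 974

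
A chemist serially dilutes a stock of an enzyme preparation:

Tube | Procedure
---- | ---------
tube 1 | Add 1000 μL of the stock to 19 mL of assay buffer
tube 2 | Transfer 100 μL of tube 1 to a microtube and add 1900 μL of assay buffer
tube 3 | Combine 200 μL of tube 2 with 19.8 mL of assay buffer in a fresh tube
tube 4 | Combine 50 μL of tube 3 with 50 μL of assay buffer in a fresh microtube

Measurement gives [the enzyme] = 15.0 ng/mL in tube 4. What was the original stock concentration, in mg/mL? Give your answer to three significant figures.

Step 1: 1000 μL + 19 mL = 20000 μL total → factor 20000/1000 = 20
Step 2: 100 μL + 1900 μL = 2000 μL total → factor 2000/100 = 20
Step 3: 200 μL + 19.8 mL = 20000 μL total → factor 20000/200 = 100
Step 4: 50 μL + 50 μL = 100 μL total → factor 100/50 = 2
Overall dilution factor = 20 × 20 × 100 × 2 = 80000
Stock = 15.0 ng/mL × 80000 = 1.200 × 10^6 ng/mL = 1.20 mg/mL

1.20 mg/mL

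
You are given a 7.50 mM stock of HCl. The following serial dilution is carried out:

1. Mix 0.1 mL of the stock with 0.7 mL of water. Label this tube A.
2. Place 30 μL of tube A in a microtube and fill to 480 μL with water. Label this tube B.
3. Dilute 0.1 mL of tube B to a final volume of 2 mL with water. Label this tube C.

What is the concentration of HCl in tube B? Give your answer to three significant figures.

Step 1: 0.1 mL + 0.7 mL = 0.8 mL total → factor 0.8/0.1 = 8
Step 2: 30 μL brought to 480 μL → factor 480/30 = 16
Dilution factor through tube B = 8 × 16 = 128
[tube B] = 7.50 mM / 128 = 0.0586 mM

0.0586 mM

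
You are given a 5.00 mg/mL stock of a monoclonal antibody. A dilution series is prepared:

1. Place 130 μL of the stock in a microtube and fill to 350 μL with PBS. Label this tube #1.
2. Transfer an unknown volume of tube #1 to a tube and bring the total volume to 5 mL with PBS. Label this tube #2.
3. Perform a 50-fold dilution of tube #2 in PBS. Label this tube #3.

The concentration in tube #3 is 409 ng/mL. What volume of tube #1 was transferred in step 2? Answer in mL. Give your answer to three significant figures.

Step 1: 130 μL brought to 350 μL → factor 350/130 = 2.6923
Step 2: v brought to 5 mL → factor = 5 mL/v
Step 3: 50-fold → factor 50
Product of known-step factors = 134.62
Overall factor = 5.00 mg/mL / (409 ng/mL) = 12225
Step-2 factor = 12225 / 134.62 = 90.814
v = 5 mL / 90.814 = 0.0551 mL

0.0551 mL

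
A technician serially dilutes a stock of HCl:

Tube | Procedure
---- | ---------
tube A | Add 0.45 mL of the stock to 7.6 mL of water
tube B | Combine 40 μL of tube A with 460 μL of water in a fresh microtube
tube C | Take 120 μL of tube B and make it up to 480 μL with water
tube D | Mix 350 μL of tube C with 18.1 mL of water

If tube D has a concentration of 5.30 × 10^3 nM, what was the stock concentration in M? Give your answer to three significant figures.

Step 1: 0.45 mL + 7.6 mL = 8.05 mL total → factor 8.05/0.45 = 17.889
Step 2: 40 μL + 460 μL = 500 μL total → factor 500/40 = 12.5
Step 3: 120 μL brought to 480 μL → factor 480/120 = 4
Step 4: 350 μL + 18.1 mL = 18450 μL total → factor 18450/350 = 52.714
Overall dilution factor = 17.889 × 12.5 × 4 × 52.714 = 47150
Stock = 5.30 × 10^3 nM × 47150 = 2.499 × 10^8 nM = 0.250 M

0.250 M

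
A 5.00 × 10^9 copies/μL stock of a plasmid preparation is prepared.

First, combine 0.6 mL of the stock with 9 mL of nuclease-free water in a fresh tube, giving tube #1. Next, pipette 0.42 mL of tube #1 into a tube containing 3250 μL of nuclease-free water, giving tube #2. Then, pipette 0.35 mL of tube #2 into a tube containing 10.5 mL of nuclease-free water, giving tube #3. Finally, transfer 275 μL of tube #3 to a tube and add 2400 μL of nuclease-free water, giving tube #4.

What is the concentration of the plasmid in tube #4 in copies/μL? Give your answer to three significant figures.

1.19 × 10^5 copies/μL

Step 1: 0.6 mL + 9 mL = 9.6 mL total → factor 9.6/0.6 = 16
Step 2: 0.42 mL + 3250 μL = 3.67 mL total → factor 3.67/0.42 = 8.7381
Step 3: 0.35 mL + 10.5 mL = 10.85 mL total → factor 10.85/0.35 = 31
Step 4: 275 μL + 2400 μL = 2675 μL total → factor 2675/275 = 9.7273
Overall dilution factor = 16 × 8.7381 × 31 × 9.7273 = 42159
Final = 5.00 × 10^9 copies/μL / 42159 = 1.19 × 10^5 copies/μL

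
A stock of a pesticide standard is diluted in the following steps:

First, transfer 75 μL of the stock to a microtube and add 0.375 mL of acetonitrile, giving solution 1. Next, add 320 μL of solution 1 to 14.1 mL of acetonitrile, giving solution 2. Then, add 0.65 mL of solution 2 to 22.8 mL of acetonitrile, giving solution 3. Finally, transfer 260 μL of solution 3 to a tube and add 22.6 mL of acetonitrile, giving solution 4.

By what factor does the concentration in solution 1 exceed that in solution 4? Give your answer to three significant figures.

Step 1: 75 μL + 0.375 mL = 450 μL total → factor 450/75 = 6
Step 2: 320 μL + 14.1 mL = 14420 μL total → factor 14420/320 = 45.062
Step 3: 0.65 mL + 22.8 mL = 23.45 mL total → factor 23.45/0.65 = 36.077
Step 4: 260 μL + 22.6 mL = 22860 μL total → factor 22860/260 = 87.923
Dilution factor to solution 1 = 6; to solution 4 = 8.5763 × 10^5
[solution 1]/[solution 4] = (factor to solution 4)/(factor to solution 1) = 8.5763 × 10^5/6 = 1.43 × 10^5

1.43 × 10^5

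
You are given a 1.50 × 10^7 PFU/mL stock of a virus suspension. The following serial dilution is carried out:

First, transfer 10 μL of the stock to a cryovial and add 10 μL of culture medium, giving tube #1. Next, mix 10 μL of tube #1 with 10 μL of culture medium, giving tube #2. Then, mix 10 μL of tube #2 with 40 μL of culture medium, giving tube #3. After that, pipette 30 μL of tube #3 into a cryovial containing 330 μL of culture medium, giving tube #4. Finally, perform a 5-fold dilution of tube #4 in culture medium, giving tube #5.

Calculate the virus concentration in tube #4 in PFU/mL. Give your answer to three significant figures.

6.25 × 10^4 PFU/mL

Step 1: 10 μL + 10 μL = 20 μL total → factor 20/10 = 2
Step 2: 10 μL + 10 μL = 20 μL total → factor 20/10 = 2
Step 3: 10 μL + 40 μL = 50 μL total → factor 50/10 = 5
Step 4: 30 μL + 330 μL = 360 μL total → factor 360/30 = 12
Dilution factor through tube #4 = 2 × 2 × 5 × 12 = 240
[tube #4] = 1.50 × 10^7 PFU/mL / 240 = 6.25 × 10^4 PFU/mL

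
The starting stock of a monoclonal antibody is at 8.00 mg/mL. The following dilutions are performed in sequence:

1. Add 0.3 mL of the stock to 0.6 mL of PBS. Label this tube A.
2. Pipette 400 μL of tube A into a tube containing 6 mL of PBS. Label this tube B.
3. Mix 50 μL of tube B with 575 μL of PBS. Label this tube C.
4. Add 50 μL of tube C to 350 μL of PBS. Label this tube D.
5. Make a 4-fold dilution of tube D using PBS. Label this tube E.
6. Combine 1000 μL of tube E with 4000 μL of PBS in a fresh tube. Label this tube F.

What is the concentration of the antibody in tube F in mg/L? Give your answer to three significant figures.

0.0833 mg/L

Step 1: 0.3 mL + 0.6 mL = 0.9 mL total → factor 0.9/0.3 = 3
Step 2: 400 μL + 6 mL = 6400 μL total → factor 6400/400 = 16
Step 3: 50 μL + 575 μL = 625 μL total → factor 625/50 = 12.5
Step 4: 50 μL + 350 μL = 400 μL total → factor 400/50 = 8
Step 5: 4-fold → factor 4
Step 6: 1000 μL + 4000 μL = 5000 μL total → factor 5000/1000 = 5
Overall dilution factor = 3 × 16 × 12.5 × 8 × 4 × 5 = 96000
Final = 8.00 mg/mL / 96000 = 8.333 × 10^-5 mg/mL = 0.0833 mg/L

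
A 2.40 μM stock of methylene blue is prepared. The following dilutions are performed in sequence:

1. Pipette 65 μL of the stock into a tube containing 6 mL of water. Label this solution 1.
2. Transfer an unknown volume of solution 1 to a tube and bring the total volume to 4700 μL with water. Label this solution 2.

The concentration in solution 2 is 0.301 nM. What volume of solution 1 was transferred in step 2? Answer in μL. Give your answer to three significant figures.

Step 1: 65 μL + 6 mL = 6065 μL total → factor 6065/65 = 93.308
Step 2: v brought to 4700 μL → factor = 4700 μL/v
Product of known-step factors = 93.308
Overall factor = 2.40 μM / (0.301 nM) = 7973.4
Step-2 factor = 7973.4 / 93.308 = 85.453
v = 4700 μL / 85.453 = 55.0 μL

55.0 μL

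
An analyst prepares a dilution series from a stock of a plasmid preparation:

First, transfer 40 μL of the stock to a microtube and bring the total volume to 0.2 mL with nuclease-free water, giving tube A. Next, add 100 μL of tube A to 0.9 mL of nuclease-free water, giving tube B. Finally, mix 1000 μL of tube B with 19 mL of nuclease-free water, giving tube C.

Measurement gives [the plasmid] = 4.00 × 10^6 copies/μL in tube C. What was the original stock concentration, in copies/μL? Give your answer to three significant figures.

Step 1: 40 μL brought to 0.2 mL → factor 200/40 = 5
Step 2: 100 μL + 0.9 mL = 1000 μL total → factor 1000/100 = 10
Step 3: 1000 μL + 19 mL = 20000 μL total → factor 20000/1000 = 20
Overall dilution factor = 5 × 10 × 20 = 1000
Stock = 4.00 × 10^6 copies/μL × 1000 = 4.00 × 10^9 copies/μL

4.00 × 10^9 copies/μL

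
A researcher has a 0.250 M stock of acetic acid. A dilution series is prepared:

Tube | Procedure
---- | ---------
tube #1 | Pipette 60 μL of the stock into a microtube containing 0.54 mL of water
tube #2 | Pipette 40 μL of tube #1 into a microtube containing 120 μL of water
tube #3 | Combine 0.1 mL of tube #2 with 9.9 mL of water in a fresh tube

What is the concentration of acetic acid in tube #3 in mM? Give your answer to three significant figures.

Step 1: 60 μL + 0.54 mL = 600 μL total → factor 600/60 = 10
Step 2: 40 μL + 120 μL = 160 μL total → factor 160/40 = 4
Step 3: 0.1 mL + 9.9 mL = 10 mL total → factor 10/0.1 = 100
Overall dilution factor = 10 × 4 × 100 = 4000
Final = 0.250 M / 4000 = 6.250 × 10^-5 M = 0.0625 mM

0.0625 mM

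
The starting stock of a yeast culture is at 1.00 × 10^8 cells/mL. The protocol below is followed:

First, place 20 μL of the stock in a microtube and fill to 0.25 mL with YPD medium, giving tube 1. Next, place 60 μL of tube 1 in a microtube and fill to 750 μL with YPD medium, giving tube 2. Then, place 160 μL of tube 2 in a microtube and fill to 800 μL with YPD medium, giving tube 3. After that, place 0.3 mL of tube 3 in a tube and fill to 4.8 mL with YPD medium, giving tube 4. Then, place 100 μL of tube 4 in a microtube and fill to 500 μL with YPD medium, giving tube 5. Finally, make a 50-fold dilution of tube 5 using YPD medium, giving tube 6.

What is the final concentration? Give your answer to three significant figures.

Step 1: 20 μL brought to 0.25 mL → factor 250/20 = 12.5
Step 2: 60 μL brought to 750 μL → factor 750/60 = 12.5
Step 3: 160 μL brought to 800 μL → factor 800/160 = 5
Step 4: 0.3 mL brought to 4.8 mL → factor 4.8/0.3 = 16
Step 5: 100 μL brought to 500 μL → factor 500/100 = 5
Step 6: 50-fold → factor 50
Overall dilution factor = 12.5 × 12.5 × 5 × 16 × 5 × 50 = 3.125 × 10^6
Final = 1.00 × 10^8 cells/mL / 3.125 × 10^6 = 32.0 cells/mL

32.0 cells/mL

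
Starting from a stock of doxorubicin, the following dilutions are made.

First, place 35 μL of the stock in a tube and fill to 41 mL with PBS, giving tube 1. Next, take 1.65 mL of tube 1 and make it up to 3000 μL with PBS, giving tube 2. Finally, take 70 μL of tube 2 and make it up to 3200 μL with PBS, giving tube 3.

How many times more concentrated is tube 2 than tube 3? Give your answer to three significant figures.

45.7

Step 1: 35 μL brought to 41 mL → factor 41000/35 = 1171.4
Step 2: 1.65 mL brought to 3000 μL → factor 3/1.65 = 1.8182
Step 3: 70 μL brought to 3200 μL → factor 3200/70 = 45.714
Dilution factor to tube 2 = 2129.9; to tube 3 = 97365
[tube 2]/[tube 3] = (factor to tube 3)/(factor to tube 2) = 97365/2129.9 = 45.7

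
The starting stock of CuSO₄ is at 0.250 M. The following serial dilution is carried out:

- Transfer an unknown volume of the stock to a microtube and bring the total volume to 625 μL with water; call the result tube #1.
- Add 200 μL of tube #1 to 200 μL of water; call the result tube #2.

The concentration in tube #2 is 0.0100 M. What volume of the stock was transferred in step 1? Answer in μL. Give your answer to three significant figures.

Step 1: v brought to 625 μL → factor = 625 μL/v
Step 2: 200 μL + 200 μL = 400 μL total → factor 400/200 = 2
Product of known-step factors = 2
Overall factor = 0.250 M / (0.0100 M) = 25
Step-1 factor = 25 / 2 = 12.5
v = 625 μL / 12.5 = 50.0 μL

50.0 μL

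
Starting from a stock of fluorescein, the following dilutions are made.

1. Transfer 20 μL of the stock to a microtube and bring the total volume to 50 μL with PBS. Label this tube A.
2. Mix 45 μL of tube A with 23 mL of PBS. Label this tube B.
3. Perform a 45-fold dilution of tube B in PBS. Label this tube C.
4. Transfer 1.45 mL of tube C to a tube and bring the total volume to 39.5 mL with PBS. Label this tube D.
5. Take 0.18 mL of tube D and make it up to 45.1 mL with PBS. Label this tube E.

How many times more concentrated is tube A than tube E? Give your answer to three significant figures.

1.57 × 10^8

Step 1: 20 μL brought to 50 μL → factor 50/20 = 2.5
Step 2: 45 μL + 23 mL = 23045 μL total → factor 23045/45 = 512.11
Step 3: 45-fold → factor 45
Step 4: 1.45 mL brought to 39.5 mL → factor 39.5/1.45 = 27.241
Step 5: 0.18 mL brought to 45.1 mL → factor 45.1/0.18 = 250.56
Dilution factor to tube A = 2.5; to tube E = 3.9323 × 10^8
[tube A]/[tube E] = (factor to tube E)/(factor to tube A) = 3.9323 × 10^8/2.5 = 1.57 × 10^8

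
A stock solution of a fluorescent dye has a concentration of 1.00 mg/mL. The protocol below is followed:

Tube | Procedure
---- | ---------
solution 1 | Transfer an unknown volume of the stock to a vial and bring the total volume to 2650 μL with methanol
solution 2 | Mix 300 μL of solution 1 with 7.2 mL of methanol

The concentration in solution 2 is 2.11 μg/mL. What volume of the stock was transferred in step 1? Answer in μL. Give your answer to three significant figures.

140 μL

Step 1: v brought to 2650 μL → factor = 2650 μL/v
Step 2: 300 μL + 7.2 mL = 7500 μL total → factor 7500/300 = 25
Product of known-step factors = 25
Overall factor = 1.00 mg/mL / (2.11 μg/mL) = 473.93
Step-1 factor = 473.93 / 25 = 18.957
v = 2650 μL / 18.957 = 140 μL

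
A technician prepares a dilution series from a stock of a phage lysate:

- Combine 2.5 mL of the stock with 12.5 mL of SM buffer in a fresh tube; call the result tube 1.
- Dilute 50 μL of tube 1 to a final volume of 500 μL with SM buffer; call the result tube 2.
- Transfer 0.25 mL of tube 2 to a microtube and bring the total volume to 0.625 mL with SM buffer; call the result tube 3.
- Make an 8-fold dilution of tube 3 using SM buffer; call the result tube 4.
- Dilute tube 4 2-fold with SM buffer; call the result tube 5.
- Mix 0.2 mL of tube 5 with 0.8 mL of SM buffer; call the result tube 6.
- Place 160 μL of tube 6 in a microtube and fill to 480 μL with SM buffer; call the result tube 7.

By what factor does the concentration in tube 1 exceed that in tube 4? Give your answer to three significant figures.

Step 1: 2.5 mL + 12.5 mL = 15 mL total → factor 15/2.5 = 6
Step 2: 50 μL brought to 500 μL → factor 500/50 = 10
Step 3: 0.25 mL brought to 0.625 mL → factor 0.625/0.25 = 2.5
Step 4: 8-fold → factor 8
Dilution factor to tube 1 = 6; to tube 4 = 1200
[tube 1]/[tube 4] = (factor to tube 4)/(factor to tube 1) = 1200/6 = 200

200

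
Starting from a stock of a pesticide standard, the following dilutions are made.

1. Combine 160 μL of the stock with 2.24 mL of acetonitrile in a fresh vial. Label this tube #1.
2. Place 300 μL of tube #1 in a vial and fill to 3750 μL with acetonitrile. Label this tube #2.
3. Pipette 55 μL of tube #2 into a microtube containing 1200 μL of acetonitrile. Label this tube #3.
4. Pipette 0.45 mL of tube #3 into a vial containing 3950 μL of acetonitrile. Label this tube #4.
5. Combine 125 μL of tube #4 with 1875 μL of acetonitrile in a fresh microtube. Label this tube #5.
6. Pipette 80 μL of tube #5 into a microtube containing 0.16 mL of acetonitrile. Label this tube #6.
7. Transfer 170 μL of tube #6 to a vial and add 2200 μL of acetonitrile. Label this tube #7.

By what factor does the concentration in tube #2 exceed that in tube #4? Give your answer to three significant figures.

Step 1: 160 μL + 2.24 mL = 2400 μL total → factor 2400/160 = 15
Step 2: 300 μL brought to 3750 μL → factor 3750/300 = 12.5
Step 3: 55 μL + 1200 μL = 1255 μL total → factor 1255/55 = 22.818
Step 4: 0.45 mL + 3950 μL = 4.4 mL total → factor 4.4/0.45 = 9.7778
Dilution factor to tube #2 = 187.5; to tube #4 = 41833
[tube #2]/[tube #4] = (factor to tube #4)/(factor to tube #2) = 41833/187.5 = 223

223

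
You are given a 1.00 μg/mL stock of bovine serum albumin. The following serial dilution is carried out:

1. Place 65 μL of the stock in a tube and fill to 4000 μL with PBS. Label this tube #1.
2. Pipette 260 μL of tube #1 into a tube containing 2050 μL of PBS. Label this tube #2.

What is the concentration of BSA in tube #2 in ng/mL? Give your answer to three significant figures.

1.83 ng/mL

Step 1: 65 μL brought to 4000 μL → factor 4000/65 = 61.538
Step 2: 260 μL + 2050 μL = 2310 μL total → factor 2310/260 = 8.8846
Overall dilution factor = 61.538 × 8.8846 = 546.75
Final = 1.00 μg/mL / 546.75 = 0.001829 μg/mL = 1.83 ng/mL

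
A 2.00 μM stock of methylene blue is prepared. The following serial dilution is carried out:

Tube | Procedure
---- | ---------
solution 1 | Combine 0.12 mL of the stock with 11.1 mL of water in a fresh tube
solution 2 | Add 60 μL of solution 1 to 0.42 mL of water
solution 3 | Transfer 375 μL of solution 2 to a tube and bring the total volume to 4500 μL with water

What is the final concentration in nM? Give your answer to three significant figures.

0.223 nM

Step 1: 0.12 mL + 11.1 mL = 11.22 mL total → factor 11.22/0.12 = 93.5
Step 2: 60 μL + 0.42 mL = 480 μL total → factor 480/60 = 8
Step 3: 375 μL brought to 4500 μL → factor 4500/375 = 12
Overall dilution factor = 93.5 × 8 × 12 = 8976
Final = 2.00 μM / 8976 = 0.0002228 μM = 0.223 nM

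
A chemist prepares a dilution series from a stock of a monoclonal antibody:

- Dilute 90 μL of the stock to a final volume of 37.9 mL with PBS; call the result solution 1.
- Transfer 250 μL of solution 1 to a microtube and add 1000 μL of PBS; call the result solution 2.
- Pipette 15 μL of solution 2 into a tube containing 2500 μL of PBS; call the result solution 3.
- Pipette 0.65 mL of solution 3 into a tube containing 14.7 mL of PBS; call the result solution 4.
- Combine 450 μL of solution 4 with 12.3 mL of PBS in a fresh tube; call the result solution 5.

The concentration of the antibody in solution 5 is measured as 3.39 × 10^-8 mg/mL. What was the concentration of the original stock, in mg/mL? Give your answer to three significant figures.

8.01 mg/mL

Step 1: 90 μL brought to 37.9 mL → factor 37900/90 = 421.11
Step 2: 250 μL + 1000 μL = 1250 μL total → factor 1250/250 = 5
Step 3: 15 μL + 2500 μL = 2515 μL total → factor 2515/15 = 167.67
Step 4: 0.65 mL + 14.7 mL = 15.35 mL total → factor 15.35/0.65 = 23.615
Step 5: 450 μL + 12.3 mL = 12750 μL total → factor 12750/450 = 28.333
Overall dilution factor = 421.11 × 5 × 167.67 × 23.615 × 28.333 = 2.3621 × 10^8
Stock = 3.39 × 10^-8 mg/mL × 2.3621 × 10^8 = 8.01 mg/mL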